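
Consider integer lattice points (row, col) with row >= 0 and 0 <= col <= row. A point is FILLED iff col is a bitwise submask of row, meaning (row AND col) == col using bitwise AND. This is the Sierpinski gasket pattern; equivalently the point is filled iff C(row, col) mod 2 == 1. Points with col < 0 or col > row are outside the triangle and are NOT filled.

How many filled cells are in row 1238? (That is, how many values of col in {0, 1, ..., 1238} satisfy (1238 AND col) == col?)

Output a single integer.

1238 in binary = 10011010110
popcount(1238) = number of 1-bits in 10011010110 = 6
A col c satisfies (1238 AND c) == c iff every set bit of c is also set in 1238; each of the 6 set bits of 1238 can independently be on or off in c.
count = 2^6 = 64

Answer: 64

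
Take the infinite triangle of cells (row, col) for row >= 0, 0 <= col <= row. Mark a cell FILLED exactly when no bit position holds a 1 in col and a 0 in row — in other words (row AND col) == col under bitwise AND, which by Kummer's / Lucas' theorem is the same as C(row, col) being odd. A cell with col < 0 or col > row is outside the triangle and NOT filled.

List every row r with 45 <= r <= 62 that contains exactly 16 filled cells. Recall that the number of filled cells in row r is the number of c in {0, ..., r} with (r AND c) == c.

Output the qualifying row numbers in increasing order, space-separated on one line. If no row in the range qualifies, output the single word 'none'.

Row r has 2^popcount(r) filled cells, so we need popcount(r) = log2(16) = 4.
Scan r = 45..62 and keep those with exactly 4 one-bits:
r=45=101101 popcount=4 -> KEEP
r=46=101110 popcount=4 -> KEEP
r=47=101111 popcount=5 -> skip
r=48=110000 popcount=2 -> skip
r=49=110001 popcount=3 -> skip
r=50=110010 popcount=3 -> skip
r=51=110011 popcount=4 -> KEEP
r=52=110100 popcount=3 -> skip
r=53=110101 popcount=4 -> KEEP
r=54=110110 popcount=4 -> KEEP
r=55=110111 popcount=5 -> skip
r=56=111000 popcount=3 -> skip
r=57=111001 popcount=4 -> KEEP
r=58=111010 popcount=4 -> KEEP
r=59=111011 popcount=5 -> skip
r=60=111100 popcount=4 -> KEEP
r=61=111101 popcount=5 -> skip
r=62=111110 popcount=5 -> skip
Kept rows: 45 46 51 53 54 57 58 60

Answer: 45 46 51 53 54 57 58 60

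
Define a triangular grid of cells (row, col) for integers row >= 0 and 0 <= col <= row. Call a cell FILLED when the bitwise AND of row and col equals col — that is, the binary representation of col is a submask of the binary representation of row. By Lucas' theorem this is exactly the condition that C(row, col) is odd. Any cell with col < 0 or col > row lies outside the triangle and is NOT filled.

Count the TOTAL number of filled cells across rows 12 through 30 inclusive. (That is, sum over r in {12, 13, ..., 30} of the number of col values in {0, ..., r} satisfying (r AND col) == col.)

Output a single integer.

Answer: 166

Derivation:
r12=1100 pc2: +4 =4
r13=1101 pc3: +8 =12
r14=1110 pc3: +8 =20
r15=1111 pc4: +16 =36
r16=10000 pc1: +2 =38
r17=10001 pc2: +4 =42
r18=10010 pc2: +4 =46
r19=10011 pc3: +8 =54
r20=10100 pc2: +4 =58
r21=10101 pc3: +8 =66
r22=10110 pc3: +8 =74
r23=10111 pc4: +16 =90
r24=11000 pc2: +4 =94
r25=11001 pc3: +8 =102
r26=11010 pc3: +8 =110
r27=11011 pc4: +16 =126
r28=11100 pc3: +8 =134
r29=11101 pc4: +16 =150
r30=11110 pc4: +16 =166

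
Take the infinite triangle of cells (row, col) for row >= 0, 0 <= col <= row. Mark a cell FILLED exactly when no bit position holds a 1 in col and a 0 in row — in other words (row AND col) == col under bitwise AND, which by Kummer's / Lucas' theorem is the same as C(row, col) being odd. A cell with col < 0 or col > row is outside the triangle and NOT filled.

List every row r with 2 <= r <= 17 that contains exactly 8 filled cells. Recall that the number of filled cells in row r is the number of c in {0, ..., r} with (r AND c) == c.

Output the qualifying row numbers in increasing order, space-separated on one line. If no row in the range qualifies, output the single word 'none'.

Row r has 2^popcount(r) filled cells, so we need popcount(r) = log2(8) = 3.
Scan r = 2..17 and keep those with exactly 3 one-bits:
r=2=10 popcount=1 -> skip
r=3=11 popcount=2 -> skip
r=4=100 popcount=1 -> skip
r=5=101 popcount=2 -> skip
r=6=110 popcount=2 -> skip
r=7=111 popcount=3 -> KEEP
r=8=1000 popcount=1 -> skip
r=9=1001 popcount=2 -> skip
r=10=1010 popcount=2 -> skip
r=11=1011 popcount=3 -> KEEP
r=12=1100 popcount=2 -> skip
r=13=1101 popcount=3 -> KEEP
r=14=1110 popcount=3 -> KEEP
r=15=1111 popcount=4 -> skip
r=16=10000 popcount=1 -> skip
r=17=10001 popcount=2 -> skip
Kept rows: 7 11 13 14

Answer: 7 11 13 14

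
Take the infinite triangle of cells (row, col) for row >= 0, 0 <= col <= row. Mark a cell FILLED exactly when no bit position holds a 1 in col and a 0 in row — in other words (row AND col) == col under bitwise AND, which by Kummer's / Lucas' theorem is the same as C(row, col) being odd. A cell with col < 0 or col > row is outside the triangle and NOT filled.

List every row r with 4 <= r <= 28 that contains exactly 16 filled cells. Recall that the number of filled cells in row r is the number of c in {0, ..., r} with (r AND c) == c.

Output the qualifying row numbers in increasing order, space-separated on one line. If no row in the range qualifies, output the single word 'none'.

Row r has 2^popcount(r) filled cells, so we need popcount(r) = log2(16) = 4.
Scan r = 4..28 and keep those with exactly 4 one-bits:
r=4=100 popcount=1 -> skip
r=5=101 popcount=2 -> skip
r=6=110 popcount=2 -> skip
r=7=111 popcount=3 -> skip
r=8=1000 popcount=1 -> skip
r=9=1001 popcount=2 -> skip
r=10=1010 popcount=2 -> skip
r=11=1011 popcount=3 -> skip
r=12=1100 popcount=2 -> skip
r=13=1101 popcount=3 -> skip
r=14=1110 popcount=3 -> skip
r=15=1111 popcount=4 -> KEEP
r=16=10000 popcount=1 -> skip
r=17=10001 popcount=2 -> skip
r=18=10010 popcount=2 -> skip
r=19=10011 popcount=3 -> skip
r=20=10100 popcount=2 -> skip
r=21=10101 popcount=3 -> skip
r=22=10110 popcount=3 -> skip
r=23=10111 popcount=4 -> KEEP
r=24=11000 popcount=2 -> skip
r=25=11001 popcount=3 -> skip
r=26=11010 popcount=3 -> skip
r=27=11011 popcount=4 -> KEEP
r=28=11100 popcount=3 -> skip
Kept rows: 15 23 27

Answer: 15 23 27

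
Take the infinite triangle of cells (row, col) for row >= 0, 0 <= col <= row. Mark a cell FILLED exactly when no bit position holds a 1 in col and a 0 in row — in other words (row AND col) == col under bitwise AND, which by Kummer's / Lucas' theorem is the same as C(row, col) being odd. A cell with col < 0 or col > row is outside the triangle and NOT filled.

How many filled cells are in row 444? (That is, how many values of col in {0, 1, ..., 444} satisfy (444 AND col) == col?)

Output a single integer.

444 in binary = 110111100
popcount(444) = number of 1-bits in 110111100 = 6
A col c satisfies (444 AND c) == c iff every set bit of c is also set in 444; each of the 6 set bits of 444 can independently be on or off in c.
count = 2^6 = 64

Answer: 64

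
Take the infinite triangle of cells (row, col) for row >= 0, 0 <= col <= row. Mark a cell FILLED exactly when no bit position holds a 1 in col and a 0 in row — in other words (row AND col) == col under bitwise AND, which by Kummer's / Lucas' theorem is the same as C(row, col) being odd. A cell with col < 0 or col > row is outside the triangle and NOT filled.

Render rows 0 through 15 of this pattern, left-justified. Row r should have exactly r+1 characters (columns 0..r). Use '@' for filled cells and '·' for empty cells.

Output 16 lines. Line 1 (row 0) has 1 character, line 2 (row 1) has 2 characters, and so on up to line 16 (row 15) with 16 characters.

r0=0: @
r1=1: @@
r2=10: @·@
r3=11: @@@@
r4=100: @···@
r5=101: @@··@@
r6=110: @·@·@·@
r7=111: @@@@@@@@
r8=1000: @·······@
r9=1001: @@······@@
r10=1010: @·@·····@·@
r11=1011: @@@@····@@@@
r12=1100: @···@···@···@
r13=1101: @@··@@··@@··@@
r14=1110: @·@·@·@·@·@·@·@
r15=1111: @@@@@@@@@@@@@@@@

Answer: @
@@
@·@
@@@@
@···@
@@··@@
@·@·@·@
@@@@@@@@
@·······@
@@······@@
@·@·····@·@
@@@@····@@@@
@···@···@···@
@@··@@··@@··@@
@·@·@·@·@·@·@·@
@@@@@@@@@@@@@@@@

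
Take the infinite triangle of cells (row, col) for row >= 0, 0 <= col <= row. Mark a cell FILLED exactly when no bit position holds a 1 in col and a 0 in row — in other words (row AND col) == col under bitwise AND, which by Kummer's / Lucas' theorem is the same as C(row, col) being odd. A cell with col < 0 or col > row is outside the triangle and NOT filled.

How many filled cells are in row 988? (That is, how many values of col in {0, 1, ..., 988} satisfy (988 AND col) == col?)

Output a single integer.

Answer: 128

Derivation:
988 in binary = 1111011100
popcount(988) = number of 1-bits in 1111011100 = 7
A col c satisfies (988 AND c) == c iff every set bit of c is also set in 988; each of the 7 set bits of 988 can independently be on or off in c.
count = 2^7 = 128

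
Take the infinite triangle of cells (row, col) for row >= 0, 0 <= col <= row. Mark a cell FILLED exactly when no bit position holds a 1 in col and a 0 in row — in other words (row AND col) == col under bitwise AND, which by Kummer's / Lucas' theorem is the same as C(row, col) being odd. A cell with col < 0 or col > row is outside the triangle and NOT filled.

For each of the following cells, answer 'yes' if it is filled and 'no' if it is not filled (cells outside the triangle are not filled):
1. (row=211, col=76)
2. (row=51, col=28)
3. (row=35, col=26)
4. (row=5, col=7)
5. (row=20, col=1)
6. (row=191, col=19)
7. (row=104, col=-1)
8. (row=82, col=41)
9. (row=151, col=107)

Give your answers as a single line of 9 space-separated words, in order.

(211,76): row=0b11010011, col=0b1001100, row AND col = 0b1000000 = 64; 64 != 76 -> empty
(51,28): row=0b110011, col=0b11100, row AND col = 0b10000 = 16; 16 != 28 -> empty
(35,26): row=0b100011, col=0b11010, row AND col = 0b10 = 2; 2 != 26 -> empty
(5,7): col outside [0, 5] -> not filled
(20,1): row=0b10100, col=0b1, row AND col = 0b0 = 0; 0 != 1 -> empty
(191,19): row=0b10111111, col=0b10011, row AND col = 0b10011 = 19; 19 == 19 -> filled
(104,-1): col outside [0, 104] -> not filled
(82,41): row=0b1010010, col=0b101001, row AND col = 0b0 = 0; 0 != 41 -> empty
(151,107): row=0b10010111, col=0b1101011, row AND col = 0b11 = 3; 3 != 107 -> empty

Answer: no no no no no yes no no no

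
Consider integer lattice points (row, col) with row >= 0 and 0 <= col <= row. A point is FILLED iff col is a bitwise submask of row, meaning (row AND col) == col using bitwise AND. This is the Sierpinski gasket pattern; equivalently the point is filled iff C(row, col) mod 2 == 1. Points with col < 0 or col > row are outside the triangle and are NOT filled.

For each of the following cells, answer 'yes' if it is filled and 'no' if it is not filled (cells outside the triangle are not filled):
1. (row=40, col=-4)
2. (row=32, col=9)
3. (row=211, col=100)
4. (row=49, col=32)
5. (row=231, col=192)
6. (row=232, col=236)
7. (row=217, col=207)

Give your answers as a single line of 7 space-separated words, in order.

Answer: no no no yes yes no no

Derivation:
(40,-4): col outside [0, 40] -> not filled
(32,9): row=0b100000, col=0b1001, row AND col = 0b0 = 0; 0 != 9 -> empty
(211,100): row=0b11010011, col=0b1100100, row AND col = 0b1000000 = 64; 64 != 100 -> empty
(49,32): row=0b110001, col=0b100000, row AND col = 0b100000 = 32; 32 == 32 -> filled
(231,192): row=0b11100111, col=0b11000000, row AND col = 0b11000000 = 192; 192 == 192 -> filled
(232,236): col outside [0, 232] -> not filled
(217,207): row=0b11011001, col=0b11001111, row AND col = 0b11001001 = 201; 201 != 207 -> empty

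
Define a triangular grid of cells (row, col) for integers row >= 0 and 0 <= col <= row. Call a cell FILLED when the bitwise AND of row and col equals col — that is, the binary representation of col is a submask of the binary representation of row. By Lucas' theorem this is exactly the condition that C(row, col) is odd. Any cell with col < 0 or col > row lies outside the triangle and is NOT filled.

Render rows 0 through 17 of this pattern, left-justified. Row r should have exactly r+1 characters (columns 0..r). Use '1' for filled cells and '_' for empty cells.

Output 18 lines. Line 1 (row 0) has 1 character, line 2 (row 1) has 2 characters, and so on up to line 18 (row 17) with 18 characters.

Answer: 1
11
1_1
1111
1___1
11__11
1_1_1_1
11111111
1_______1
11______11
1_1_____1_1
1111____1111
1___1___1___1
11__11__11__11
1_1_1_1_1_1_1_1
1111111111111111
1_______________1
11______________11

Derivation:
r0=0: 1
r1=1: 11
r2=10: 1_1
r3=11: 1111
r4=100: 1___1
r5=101: 11__11
r6=110: 1_1_1_1
r7=111: 11111111
r8=1000: 1_______1
r9=1001: 11______11
r10=1010: 1_1_____1_1
r11=1011: 1111____1111
r12=1100: 1___1___1___1
r13=1101: 11__11__11__11
r14=1110: 1_1_1_1_1_1_1_1
r15=1111: 1111111111111111
r16=10000: 1_______________1
r17=10001: 11______________11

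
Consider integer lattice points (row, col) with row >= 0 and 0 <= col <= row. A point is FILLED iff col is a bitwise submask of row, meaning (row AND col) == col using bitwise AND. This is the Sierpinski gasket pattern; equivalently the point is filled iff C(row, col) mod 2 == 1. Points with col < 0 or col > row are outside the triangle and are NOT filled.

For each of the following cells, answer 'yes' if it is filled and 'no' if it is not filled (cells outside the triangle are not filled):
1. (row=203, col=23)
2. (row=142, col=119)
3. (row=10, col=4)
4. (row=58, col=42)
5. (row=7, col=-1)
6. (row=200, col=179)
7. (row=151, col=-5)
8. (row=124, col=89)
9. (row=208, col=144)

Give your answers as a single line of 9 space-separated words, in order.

(203,23): row=0b11001011, col=0b10111, row AND col = 0b11 = 3; 3 != 23 -> empty
(142,119): row=0b10001110, col=0b1110111, row AND col = 0b110 = 6; 6 != 119 -> empty
(10,4): row=0b1010, col=0b100, row AND col = 0b0 = 0; 0 != 4 -> empty
(58,42): row=0b111010, col=0b101010, row AND col = 0b101010 = 42; 42 == 42 -> filled
(7,-1): col outside [0, 7] -> not filled
(200,179): row=0b11001000, col=0b10110011, row AND col = 0b10000000 = 128; 128 != 179 -> empty
(151,-5): col outside [0, 151] -> not filled
(124,89): row=0b1111100, col=0b1011001, row AND col = 0b1011000 = 88; 88 != 89 -> empty
(208,144): row=0b11010000, col=0b10010000, row AND col = 0b10010000 = 144; 144 == 144 -> filled

Answer: no no no yes no no no no yes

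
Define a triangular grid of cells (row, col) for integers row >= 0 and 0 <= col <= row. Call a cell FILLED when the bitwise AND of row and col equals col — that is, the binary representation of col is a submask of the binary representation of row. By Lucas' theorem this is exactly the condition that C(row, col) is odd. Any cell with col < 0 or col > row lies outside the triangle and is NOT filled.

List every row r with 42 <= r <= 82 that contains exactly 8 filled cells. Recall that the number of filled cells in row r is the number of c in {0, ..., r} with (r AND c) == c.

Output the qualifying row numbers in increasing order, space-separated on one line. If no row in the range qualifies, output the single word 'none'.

Row r has 2^popcount(r) filled cells, so we need popcount(r) = log2(8) = 3.
Scan r = 42..82 and keep those with exactly 3 one-bits:
r=42=101010 popcount=3 -> KEEP
r=43=101011 popcount=4 -> skip
r=44=101100 popcount=3 -> KEEP
r=45=101101 popcount=4 -> skip
r=46=101110 popcount=4 -> skip
r=47=101111 popcount=5 -> skip
r=48=110000 popcount=2 -> skip
r=49=110001 popcount=3 -> KEEP
r=50=110010 popcount=3 -> KEEP
r=51=110011 popcount=4 -> skip
r=52=110100 popcount=3 -> KEEP
r=53=110101 popcount=4 -> skip
r=54=110110 popcount=4 -> skip
r=55=110111 popcount=5 -> skip
r=56=111000 popcount=3 -> KEEP
r=57=111001 popcount=4 -> skip
r=58=111010 popcount=4 -> skip
r=59=111011 popcount=5 -> skip
r=60=111100 popcount=4 -> skip
r=61=111101 popcount=5 -> skip
r=62=111110 popcount=5 -> skip
r=63=111111 popcount=6 -> skip
r=64=1000000 popcount=1 -> skip
r=65=1000001 popcount=2 -> skip
r=66=1000010 popcount=2 -> skip
r=67=1000011 popcount=3 -> KEEP
r=68=1000100 popcount=2 -> skip
r=69=1000101 popcount=3 -> KEEP
r=70=1000110 popcount=3 -> KEEP
r=71=1000111 popcount=4 -> skip
r=72=1001000 popcount=2 -> skip
r=73=1001001 popcount=3 -> KEEP
r=74=1001010 popcount=3 -> KEEP
r=75=1001011 popcount=4 -> skip
r=76=1001100 popcount=3 -> KEEP
r=77=1001101 popcount=4 -> skip
r=78=1001110 popcount=4 -> skip
r=79=1001111 popcount=5 -> skip
r=80=1010000 popcount=2 -> skip
r=81=1010001 popcount=3 -> KEEP
r=82=1010010 popcount=3 -> KEEP
Kept rows: 42 44 49 50 52 56 67 69 70 73 74 76 81 82

Answer: 42 44 49 50 52 56 67 69 70 73 74 76 81 82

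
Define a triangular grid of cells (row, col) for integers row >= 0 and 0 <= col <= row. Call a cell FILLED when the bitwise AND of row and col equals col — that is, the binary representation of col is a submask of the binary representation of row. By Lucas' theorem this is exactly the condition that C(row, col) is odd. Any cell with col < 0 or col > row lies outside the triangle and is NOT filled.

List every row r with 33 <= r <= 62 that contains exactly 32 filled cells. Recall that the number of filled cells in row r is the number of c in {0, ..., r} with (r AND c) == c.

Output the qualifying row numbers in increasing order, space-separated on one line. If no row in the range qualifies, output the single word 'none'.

Row r has 2^popcount(r) filled cells, so we need popcount(r) = log2(32) = 5.
Scan r = 33..62 and keep those with exactly 5 one-bits:
r=33=100001 popcount=2 -> skip
r=34=100010 popcount=2 -> skip
r=35=100011 popcount=3 -> skip
r=36=100100 popcount=2 -> skip
r=37=100101 popcount=3 -> skip
r=38=100110 popcount=3 -> skip
r=39=100111 popcount=4 -> skip
r=40=101000 popcount=2 -> skip
r=41=101001 popcount=3 -> skip
r=42=101010 popcount=3 -> skip
r=43=101011 popcount=4 -> skip
r=44=101100 popcount=3 -> skip
r=45=101101 popcount=4 -> skip
r=46=101110 popcount=4 -> skip
r=47=101111 popcount=5 -> KEEP
r=48=110000 popcount=2 -> skip
r=49=110001 popcount=3 -> skip
r=50=110010 popcount=3 -> skip
r=51=110011 popcount=4 -> skip
r=52=110100 popcount=3 -> skip
r=53=110101 popcount=4 -> skip
r=54=110110 popcount=4 -> skip
r=55=110111 popcount=5 -> KEEP
r=56=111000 popcount=3 -> skip
r=57=111001 popcount=4 -> skip
r=58=111010 popcount=4 -> skip
r=59=111011 popcount=5 -> KEEP
r=60=111100 popcount=4 -> skip
r=61=111101 popcount=5 -> KEEP
r=62=111110 popcount=5 -> KEEP
Kept rows: 47 55 59 61 62

Answer: 47 55 59 61 62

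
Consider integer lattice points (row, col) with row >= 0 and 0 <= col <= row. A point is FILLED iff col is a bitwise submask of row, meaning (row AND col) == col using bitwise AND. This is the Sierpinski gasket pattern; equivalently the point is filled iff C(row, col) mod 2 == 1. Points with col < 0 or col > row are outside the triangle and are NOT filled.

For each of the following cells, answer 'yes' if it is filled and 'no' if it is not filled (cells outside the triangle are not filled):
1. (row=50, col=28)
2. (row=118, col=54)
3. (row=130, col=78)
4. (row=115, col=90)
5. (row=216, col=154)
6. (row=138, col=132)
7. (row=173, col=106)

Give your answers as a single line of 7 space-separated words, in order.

Answer: no yes no no no no no

Derivation:
(50,28): row=0b110010, col=0b11100, row AND col = 0b10000 = 16; 16 != 28 -> empty
(118,54): row=0b1110110, col=0b110110, row AND col = 0b110110 = 54; 54 == 54 -> filled
(130,78): row=0b10000010, col=0b1001110, row AND col = 0b10 = 2; 2 != 78 -> empty
(115,90): row=0b1110011, col=0b1011010, row AND col = 0b1010010 = 82; 82 != 90 -> empty
(216,154): row=0b11011000, col=0b10011010, row AND col = 0b10011000 = 152; 152 != 154 -> empty
(138,132): row=0b10001010, col=0b10000100, row AND col = 0b10000000 = 128; 128 != 132 -> empty
(173,106): row=0b10101101, col=0b1101010, row AND col = 0b101000 = 40; 40 != 106 -> empty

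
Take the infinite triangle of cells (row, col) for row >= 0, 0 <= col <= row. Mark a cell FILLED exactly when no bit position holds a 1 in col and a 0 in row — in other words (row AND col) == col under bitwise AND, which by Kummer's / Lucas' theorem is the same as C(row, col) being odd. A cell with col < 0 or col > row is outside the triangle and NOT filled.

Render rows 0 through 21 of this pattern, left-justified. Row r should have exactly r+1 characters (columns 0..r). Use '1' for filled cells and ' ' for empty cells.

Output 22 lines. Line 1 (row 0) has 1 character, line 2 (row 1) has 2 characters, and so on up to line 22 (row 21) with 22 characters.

r0=0: 1
r1=1: 11
r2=10: 1 1
r3=11: 1111
r4=100: 1   1
r5=101: 11  11
r6=110: 1 1 1 1
r7=111: 11111111
r8=1000: 1       1
r9=1001: 11      11
r10=1010: 1 1     1 1
r11=1011: 1111    1111
r12=1100: 1   1   1   1
r13=1101: 11  11  11  11
r14=1110: 1 1 1 1 1 1 1 1
r15=1111: 1111111111111111
r16=10000: 1               1
r17=10001: 11              11
r18=10010: 1 1             1 1
r19=10011: 1111            1111
r20=10100: 1   1           1   1
r21=10101: 11  11          11  11

Answer: 1
11
1 1
1111
1   1
11  11
1 1 1 1
11111111
1       1
11      11
1 1     1 1
1111    1111
1   1   1   1
11  11  11  11
1 1 1 1 1 1 1 1
1111111111111111
1               1
11              11
1 1             1 1
1111            1111
1   1           1   1
11  11          11  11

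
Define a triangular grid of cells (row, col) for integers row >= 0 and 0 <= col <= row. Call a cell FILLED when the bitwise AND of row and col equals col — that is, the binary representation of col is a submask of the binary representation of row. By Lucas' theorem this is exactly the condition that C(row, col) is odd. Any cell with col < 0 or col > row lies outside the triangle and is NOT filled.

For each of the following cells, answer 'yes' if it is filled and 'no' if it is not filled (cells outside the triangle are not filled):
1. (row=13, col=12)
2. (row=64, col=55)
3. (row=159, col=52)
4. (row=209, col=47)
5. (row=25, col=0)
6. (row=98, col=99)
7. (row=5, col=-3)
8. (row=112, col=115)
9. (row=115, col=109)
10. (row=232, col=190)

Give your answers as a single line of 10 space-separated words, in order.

Answer: yes no no no yes no no no no no

Derivation:
(13,12): row=0b1101, col=0b1100, row AND col = 0b1100 = 12; 12 == 12 -> filled
(64,55): row=0b1000000, col=0b110111, row AND col = 0b0 = 0; 0 != 55 -> empty
(159,52): row=0b10011111, col=0b110100, row AND col = 0b10100 = 20; 20 != 52 -> empty
(209,47): row=0b11010001, col=0b101111, row AND col = 0b1 = 1; 1 != 47 -> empty
(25,0): row=0b11001, col=0b0, row AND col = 0b0 = 0; 0 == 0 -> filled
(98,99): col outside [0, 98] -> not filled
(5,-3): col outside [0, 5] -> not filled
(112,115): col outside [0, 112] -> not filled
(115,109): row=0b1110011, col=0b1101101, row AND col = 0b1100001 = 97; 97 != 109 -> empty
(232,190): row=0b11101000, col=0b10111110, row AND col = 0b10101000 = 168; 168 != 190 -> empty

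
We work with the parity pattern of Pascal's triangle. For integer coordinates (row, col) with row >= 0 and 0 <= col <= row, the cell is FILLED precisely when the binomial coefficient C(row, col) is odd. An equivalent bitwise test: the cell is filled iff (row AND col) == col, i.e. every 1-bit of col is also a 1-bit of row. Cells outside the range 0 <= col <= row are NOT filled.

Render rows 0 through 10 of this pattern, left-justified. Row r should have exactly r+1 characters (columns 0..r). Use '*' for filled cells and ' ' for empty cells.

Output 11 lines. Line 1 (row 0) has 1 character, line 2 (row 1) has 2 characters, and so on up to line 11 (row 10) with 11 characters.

r0=0: *
r1=1: **
r2=10: * *
r3=11: ****
r4=100: *   *
r5=101: **  **
r6=110: * * * *
r7=111: ********
r8=1000: *       *
r9=1001: **      **
r10=1010: * *     * *

Answer: *
**
* *
****
*   *
**  **
* * * *
********
*       *
**      **
* *     * *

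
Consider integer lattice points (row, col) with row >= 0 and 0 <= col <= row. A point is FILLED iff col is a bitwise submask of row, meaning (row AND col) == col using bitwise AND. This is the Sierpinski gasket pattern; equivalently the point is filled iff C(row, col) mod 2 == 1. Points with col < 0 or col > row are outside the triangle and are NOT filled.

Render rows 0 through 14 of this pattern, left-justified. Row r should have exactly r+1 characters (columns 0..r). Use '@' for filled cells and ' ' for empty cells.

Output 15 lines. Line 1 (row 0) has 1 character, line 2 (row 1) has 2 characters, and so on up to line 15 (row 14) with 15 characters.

r0=0: @
r1=1: @@
r2=10: @ @
r3=11: @@@@
r4=100: @   @
r5=101: @@  @@
r6=110: @ @ @ @
r7=111: @@@@@@@@
r8=1000: @       @
r9=1001: @@      @@
r10=1010: @ @     @ @
r11=1011: @@@@    @@@@
r12=1100: @   @   @   @
r13=1101: @@  @@  @@  @@
r14=1110: @ @ @ @ @ @ @ @

Answer: @
@@
@ @
@@@@
@   @
@@  @@
@ @ @ @
@@@@@@@@
@       @
@@      @@
@ @     @ @
@@@@    @@@@
@   @   @   @
@@  @@  @@  @@
@ @ @ @ @ @ @ @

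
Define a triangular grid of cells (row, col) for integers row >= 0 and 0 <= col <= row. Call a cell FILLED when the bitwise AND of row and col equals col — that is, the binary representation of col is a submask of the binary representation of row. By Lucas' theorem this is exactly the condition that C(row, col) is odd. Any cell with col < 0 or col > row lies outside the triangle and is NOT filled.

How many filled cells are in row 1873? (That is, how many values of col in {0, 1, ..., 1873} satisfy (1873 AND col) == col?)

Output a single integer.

1873 in binary = 11101010001
popcount(1873) = number of 1-bits in 11101010001 = 6
A col c satisfies (1873 AND c) == c iff every set bit of c is also set in 1873; each of the 6 set bits of 1873 can independently be on or off in c.
count = 2^6 = 64

Answer: 64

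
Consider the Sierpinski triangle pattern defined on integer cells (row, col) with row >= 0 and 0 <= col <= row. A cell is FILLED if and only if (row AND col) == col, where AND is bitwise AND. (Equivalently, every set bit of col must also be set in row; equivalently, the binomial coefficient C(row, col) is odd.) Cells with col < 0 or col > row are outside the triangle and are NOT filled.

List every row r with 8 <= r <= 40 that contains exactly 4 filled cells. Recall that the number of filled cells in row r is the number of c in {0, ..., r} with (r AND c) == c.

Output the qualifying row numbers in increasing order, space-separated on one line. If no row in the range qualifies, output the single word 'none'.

Row r has 2^popcount(r) filled cells, so we need popcount(r) = log2(4) = 2.
Scan r = 8..40 and keep those with exactly 2 one-bits:
r=8=1000 popcount=1 -> skip
r=9=1001 popcount=2 -> KEEP
r=10=1010 popcount=2 -> KEEP
r=11=1011 popcount=3 -> skip
r=12=1100 popcount=2 -> KEEP
r=13=1101 popcount=3 -> skip
r=14=1110 popcount=3 -> skip
r=15=1111 popcount=4 -> skip
r=16=10000 popcount=1 -> skip
r=17=10001 popcount=2 -> KEEP
r=18=10010 popcount=2 -> KEEP
r=19=10011 popcount=3 -> skip
r=20=10100 popcount=2 -> KEEP
r=21=10101 popcount=3 -> skip
r=22=10110 popcount=3 -> skip
r=23=10111 popcount=4 -> skip
r=24=11000 popcount=2 -> KEEP
r=25=11001 popcount=3 -> skip
r=26=11010 popcount=3 -> skip
r=27=11011 popcount=4 -> skip
r=28=11100 popcount=3 -> skip
r=29=11101 popcount=4 -> skip
r=30=11110 popcount=4 -> skip
r=31=11111 popcount=5 -> skip
r=32=100000 popcount=1 -> skip
r=33=100001 popcount=2 -> KEEP
r=34=100010 popcount=2 -> KEEP
r=35=100011 popcount=3 -> skip
r=36=100100 popcount=2 -> KEEP
r=37=100101 popcount=3 -> skip
r=38=100110 popcount=3 -> skip
r=39=100111 popcount=4 -> skip
r=40=101000 popcount=2 -> KEEP
Kept rows: 9 10 12 17 18 20 24 33 34 36 40

Answer: 9 10 12 17 18 20 24 33 34 36 40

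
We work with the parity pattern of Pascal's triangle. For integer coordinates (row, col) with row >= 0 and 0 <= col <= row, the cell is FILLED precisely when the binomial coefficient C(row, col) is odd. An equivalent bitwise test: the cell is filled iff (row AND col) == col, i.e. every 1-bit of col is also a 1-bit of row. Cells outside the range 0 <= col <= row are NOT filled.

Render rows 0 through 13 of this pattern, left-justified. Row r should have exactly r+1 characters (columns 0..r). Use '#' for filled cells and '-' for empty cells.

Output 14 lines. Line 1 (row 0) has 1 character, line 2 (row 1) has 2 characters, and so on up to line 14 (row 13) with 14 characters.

r0=0: #
r1=1: ##
r2=10: #-#
r3=11: ####
r4=100: #---#
r5=101: ##--##
r6=110: #-#-#-#
r7=111: ########
r8=1000: #-------#
r9=1001: ##------##
r10=1010: #-#-----#-#
r11=1011: ####----####
r12=1100: #---#---#---#
r13=1101: ##--##--##--##

Answer: #
##
#-#
####
#---#
##--##
#-#-#-#
########
#-------#
##------##
#-#-----#-#
####----####
#---#---#---#
##--##--##--##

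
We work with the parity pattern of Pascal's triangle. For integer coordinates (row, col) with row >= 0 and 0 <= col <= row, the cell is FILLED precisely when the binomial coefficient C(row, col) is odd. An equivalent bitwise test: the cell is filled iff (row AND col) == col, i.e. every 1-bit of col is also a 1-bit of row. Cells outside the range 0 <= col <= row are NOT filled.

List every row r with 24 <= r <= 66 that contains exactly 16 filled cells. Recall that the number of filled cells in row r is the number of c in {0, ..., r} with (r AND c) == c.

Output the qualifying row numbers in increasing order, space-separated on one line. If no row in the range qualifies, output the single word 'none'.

Row r has 2^popcount(r) filled cells, so we need popcount(r) = log2(16) = 4.
Scan r = 24..66 and keep those with exactly 4 one-bits:
r=24=11000 popcount=2 -> skip
r=25=11001 popcount=3 -> skip
r=26=11010 popcount=3 -> skip
r=27=11011 popcount=4 -> KEEP
r=28=11100 popcount=3 -> skip
r=29=11101 popcount=4 -> KEEP
r=30=11110 popcount=4 -> KEEP
r=31=11111 popcount=5 -> skip
r=32=100000 popcount=1 -> skip
r=33=100001 popcount=2 -> skip
r=34=100010 popcount=2 -> skip
r=35=100011 popcount=3 -> skip
r=36=100100 popcount=2 -> skip
r=37=100101 popcount=3 -> skip
r=38=100110 popcount=3 -> skip
r=39=100111 popcount=4 -> KEEP
r=40=101000 popcount=2 -> skip
r=41=101001 popcount=3 -> skip
r=42=101010 popcount=3 -> skip
r=43=101011 popcount=4 -> KEEP
r=44=101100 popcount=3 -> skip
r=45=101101 popcount=4 -> KEEP
r=46=101110 popcount=4 -> KEEP
r=47=101111 popcount=5 -> skip
r=48=110000 popcount=2 -> skip
r=49=110001 popcount=3 -> skip
r=50=110010 popcount=3 -> skip
r=51=110011 popcount=4 -> KEEP
r=52=110100 popcount=3 -> skip
r=53=110101 popcount=4 -> KEEP
r=54=110110 popcount=4 -> KEEP
r=55=110111 popcount=5 -> skip
r=56=111000 popcount=3 -> skip
r=57=111001 popcount=4 -> KEEP
r=58=111010 popcount=4 -> KEEP
r=59=111011 popcount=5 -> skip
r=60=111100 popcount=4 -> KEEP
r=61=111101 popcount=5 -> skip
r=62=111110 popcount=5 -> skip
r=63=111111 popcount=6 -> skip
r=64=1000000 popcount=1 -> skip
r=65=1000001 popcount=2 -> skip
r=66=1000010 popcount=2 -> skip
Kept rows: 27 29 30 39 43 45 46 51 53 54 57 58 60

Answer: 27 29 30 39 43 45 46 51 53 54 57 58 60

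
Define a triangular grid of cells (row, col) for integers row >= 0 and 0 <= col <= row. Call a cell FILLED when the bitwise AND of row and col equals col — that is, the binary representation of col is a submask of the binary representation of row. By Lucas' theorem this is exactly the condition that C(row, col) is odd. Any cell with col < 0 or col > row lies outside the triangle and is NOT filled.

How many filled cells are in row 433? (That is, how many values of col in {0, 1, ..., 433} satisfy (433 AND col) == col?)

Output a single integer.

Answer: 32

Derivation:
433 in binary = 110110001
popcount(433) = number of 1-bits in 110110001 = 5
A col c satisfies (433 AND c) == c iff every set bit of c is also set in 433; each of the 5 set bits of 433 can independently be on or off in c.
count = 2^5 = 32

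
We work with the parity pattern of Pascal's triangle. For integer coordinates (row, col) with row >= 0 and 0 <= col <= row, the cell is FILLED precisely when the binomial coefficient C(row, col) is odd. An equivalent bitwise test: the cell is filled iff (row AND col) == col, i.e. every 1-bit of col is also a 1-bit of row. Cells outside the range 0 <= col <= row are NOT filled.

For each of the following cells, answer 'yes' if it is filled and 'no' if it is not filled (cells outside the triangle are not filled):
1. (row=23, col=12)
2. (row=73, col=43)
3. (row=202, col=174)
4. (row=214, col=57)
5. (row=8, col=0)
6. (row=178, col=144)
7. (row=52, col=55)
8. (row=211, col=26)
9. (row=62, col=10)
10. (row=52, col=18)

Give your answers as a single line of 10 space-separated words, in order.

(23,12): row=0b10111, col=0b1100, row AND col = 0b100 = 4; 4 != 12 -> empty
(73,43): row=0b1001001, col=0b101011, row AND col = 0b1001 = 9; 9 != 43 -> empty
(202,174): row=0b11001010, col=0b10101110, row AND col = 0b10001010 = 138; 138 != 174 -> empty
(214,57): row=0b11010110, col=0b111001, row AND col = 0b10000 = 16; 16 != 57 -> empty
(8,0): row=0b1000, col=0b0, row AND col = 0b0 = 0; 0 == 0 -> filled
(178,144): row=0b10110010, col=0b10010000, row AND col = 0b10010000 = 144; 144 == 144 -> filled
(52,55): col outside [0, 52] -> not filled
(211,26): row=0b11010011, col=0b11010, row AND col = 0b10010 = 18; 18 != 26 -> empty
(62,10): row=0b111110, col=0b1010, row AND col = 0b1010 = 10; 10 == 10 -> filled
(52,18): row=0b110100, col=0b10010, row AND col = 0b10000 = 16; 16 != 18 -> empty

Answer: no no no no yes yes no no yes no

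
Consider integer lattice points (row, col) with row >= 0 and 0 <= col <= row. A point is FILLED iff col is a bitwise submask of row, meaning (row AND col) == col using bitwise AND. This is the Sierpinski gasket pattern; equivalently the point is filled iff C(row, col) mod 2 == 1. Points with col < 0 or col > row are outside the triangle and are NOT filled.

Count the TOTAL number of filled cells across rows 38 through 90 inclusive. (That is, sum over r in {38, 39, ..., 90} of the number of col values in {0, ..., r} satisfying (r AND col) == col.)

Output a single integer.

Answer: 766

Derivation:
r38=100110 pc3: +8 =8
r39=100111 pc4: +16 =24
r40=101000 pc2: +4 =28
r41=101001 pc3: +8 =36
r42=101010 pc3: +8 =44
r43=101011 pc4: +16 =60
r44=101100 pc3: +8 =68
r45=101101 pc4: +16 =84
r46=101110 pc4: +16 =100
r47=101111 pc5: +32 =132
r48=110000 pc2: +4 =136
r49=110001 pc3: +8 =144
r50=110010 pc3: +8 =152
r51=110011 pc4: +16 =168
r52=110100 pc3: +8 =176
r53=110101 pc4: +16 =192
r54=110110 pc4: +16 =208
r55=110111 pc5: +32 =240
r56=111000 pc3: +8 =248
r57=111001 pc4: +16 =264
r58=111010 pc4: +16 =280
r59=111011 pc5: +32 =312
r60=111100 pc4: +16 =328
r61=111101 pc5: +32 =360
r62=111110 pc5: +32 =392
r63=111111 pc6: +64 =456
r64=1000000 pc1: +2 =458
r65=1000001 pc2: +4 =462
r66=1000010 pc2: +4 =466
r67=1000011 pc3: +8 =474
r68=1000100 pc2: +4 =478
r69=1000101 pc3: +8 =486
r70=1000110 pc3: +8 =494
r71=1000111 pc4: +16 =510
r72=1001000 pc2: +4 =514
r73=1001001 pc3: +8 =522
r74=1001010 pc3: +8 =530
r75=1001011 pc4: +16 =546
r76=1001100 pc3: +8 =554
r77=1001101 pc4: +16 =570
r78=1001110 pc4: +16 =586
r79=1001111 pc5: +32 =618
r80=1010000 pc2: +4 =622
r81=1010001 pc3: +8 =630
r82=1010010 pc3: +8 =638
r83=1010011 pc4: +16 =654
r84=1010100 pc3: +8 =662
r85=1010101 pc4: +16 =678
r86=1010110 pc4: +16 =694
r87=1010111 pc5: +32 =726
r88=1011000 pc3: +8 =734
r89=1011001 pc4: +16 =750
r90=1011010 pc4: +16 =766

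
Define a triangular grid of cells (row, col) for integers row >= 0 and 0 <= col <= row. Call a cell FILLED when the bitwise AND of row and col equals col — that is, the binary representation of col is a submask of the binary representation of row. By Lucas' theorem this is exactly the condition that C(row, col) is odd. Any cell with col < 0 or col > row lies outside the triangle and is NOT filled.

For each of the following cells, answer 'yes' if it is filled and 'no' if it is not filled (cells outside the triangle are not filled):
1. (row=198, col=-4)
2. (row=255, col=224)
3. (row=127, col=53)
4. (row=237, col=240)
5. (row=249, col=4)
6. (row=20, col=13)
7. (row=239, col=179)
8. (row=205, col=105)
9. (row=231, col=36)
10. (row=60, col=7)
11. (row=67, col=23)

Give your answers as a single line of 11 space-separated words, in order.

(198,-4): col outside [0, 198] -> not filled
(255,224): row=0b11111111, col=0b11100000, row AND col = 0b11100000 = 224; 224 == 224 -> filled
(127,53): row=0b1111111, col=0b110101, row AND col = 0b110101 = 53; 53 == 53 -> filled
(237,240): col outside [0, 237] -> not filled
(249,4): row=0b11111001, col=0b100, row AND col = 0b0 = 0; 0 != 4 -> empty
(20,13): row=0b10100, col=0b1101, row AND col = 0b100 = 4; 4 != 13 -> empty
(239,179): row=0b11101111, col=0b10110011, row AND col = 0b10100011 = 163; 163 != 179 -> empty
(205,105): row=0b11001101, col=0b1101001, row AND col = 0b1001001 = 73; 73 != 105 -> empty
(231,36): row=0b11100111, col=0b100100, row AND col = 0b100100 = 36; 36 == 36 -> filled
(60,7): row=0b111100, col=0b111, row AND col = 0b100 = 4; 4 != 7 -> empty
(67,23): row=0b1000011, col=0b10111, row AND col = 0b11 = 3; 3 != 23 -> empty

Answer: no yes yes no no no no no yes no no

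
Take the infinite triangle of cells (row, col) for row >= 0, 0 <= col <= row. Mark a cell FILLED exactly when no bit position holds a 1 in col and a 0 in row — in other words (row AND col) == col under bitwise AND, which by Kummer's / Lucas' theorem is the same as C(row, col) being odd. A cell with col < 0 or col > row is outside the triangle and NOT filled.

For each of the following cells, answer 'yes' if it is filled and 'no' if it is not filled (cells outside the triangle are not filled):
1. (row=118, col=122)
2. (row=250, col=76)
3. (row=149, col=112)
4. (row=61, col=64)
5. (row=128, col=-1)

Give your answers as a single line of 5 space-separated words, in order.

(118,122): col outside [0, 118] -> not filled
(250,76): row=0b11111010, col=0b1001100, row AND col = 0b1001000 = 72; 72 != 76 -> empty
(149,112): row=0b10010101, col=0b1110000, row AND col = 0b10000 = 16; 16 != 112 -> empty
(61,64): col outside [0, 61] -> not filled
(128,-1): col outside [0, 128] -> not filled

Answer: no no no no no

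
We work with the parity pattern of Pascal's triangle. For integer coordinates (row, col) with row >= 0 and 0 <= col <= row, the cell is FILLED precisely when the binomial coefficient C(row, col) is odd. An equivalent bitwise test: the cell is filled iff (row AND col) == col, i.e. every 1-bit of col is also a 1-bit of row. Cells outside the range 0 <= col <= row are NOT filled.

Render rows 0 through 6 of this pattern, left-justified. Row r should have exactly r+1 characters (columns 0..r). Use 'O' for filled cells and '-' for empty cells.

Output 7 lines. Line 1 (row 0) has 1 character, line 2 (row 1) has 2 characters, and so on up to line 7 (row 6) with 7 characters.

Answer: O
OO
O-O
OOOO
O---O
OO--OO
O-O-O-O

Derivation:
r0=0: O
r1=1: OO
r2=10: O-O
r3=11: OOOO
r4=100: O---O
r5=101: OO--OO
r6=110: O-O-O-O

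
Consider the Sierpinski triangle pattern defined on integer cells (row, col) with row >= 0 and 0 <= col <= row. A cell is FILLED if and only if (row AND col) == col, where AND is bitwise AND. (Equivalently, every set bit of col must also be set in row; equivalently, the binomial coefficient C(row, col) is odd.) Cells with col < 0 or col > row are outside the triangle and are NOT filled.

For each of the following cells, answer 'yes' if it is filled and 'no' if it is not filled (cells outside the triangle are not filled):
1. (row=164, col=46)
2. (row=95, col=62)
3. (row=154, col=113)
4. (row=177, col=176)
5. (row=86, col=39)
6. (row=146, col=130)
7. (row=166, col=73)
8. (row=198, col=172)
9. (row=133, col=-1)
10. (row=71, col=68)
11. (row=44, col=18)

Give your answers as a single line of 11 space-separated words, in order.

Answer: no no no yes no yes no no no yes no

Derivation:
(164,46): row=0b10100100, col=0b101110, row AND col = 0b100100 = 36; 36 != 46 -> empty
(95,62): row=0b1011111, col=0b111110, row AND col = 0b11110 = 30; 30 != 62 -> empty
(154,113): row=0b10011010, col=0b1110001, row AND col = 0b10000 = 16; 16 != 113 -> empty
(177,176): row=0b10110001, col=0b10110000, row AND col = 0b10110000 = 176; 176 == 176 -> filled
(86,39): row=0b1010110, col=0b100111, row AND col = 0b110 = 6; 6 != 39 -> empty
(146,130): row=0b10010010, col=0b10000010, row AND col = 0b10000010 = 130; 130 == 130 -> filled
(166,73): row=0b10100110, col=0b1001001, row AND col = 0b0 = 0; 0 != 73 -> empty
(198,172): row=0b11000110, col=0b10101100, row AND col = 0b10000100 = 132; 132 != 172 -> empty
(133,-1): col outside [0, 133] -> not filled
(71,68): row=0b1000111, col=0b1000100, row AND col = 0b1000100 = 68; 68 == 68 -> filled
(44,18): row=0b101100, col=0b10010, row AND col = 0b0 = 0; 0 != 18 -> empty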